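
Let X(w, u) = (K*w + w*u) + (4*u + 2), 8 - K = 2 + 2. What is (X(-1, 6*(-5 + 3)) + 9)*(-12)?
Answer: 348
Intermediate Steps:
K = 4 (K = 8 - (2 + 2) = 8 - 1*4 = 8 - 4 = 4)
X(w, u) = 2 + 4*u + 4*w + u*w (X(w, u) = (4*w + w*u) + (4*u + 2) = (4*w + u*w) + (2 + 4*u) = 2 + 4*u + 4*w + u*w)
(X(-1, 6*(-5 + 3)) + 9)*(-12) = ((2 + 4*(6*(-5 + 3)) + 4*(-1) + (6*(-5 + 3))*(-1)) + 9)*(-12) = ((2 + 4*(6*(-2)) - 4 + (6*(-2))*(-1)) + 9)*(-12) = ((2 + 4*(-12) - 4 - 12*(-1)) + 9)*(-12) = ((2 - 48 - 4 + 12) + 9)*(-12) = (-38 + 9)*(-12) = -29*(-12) = 348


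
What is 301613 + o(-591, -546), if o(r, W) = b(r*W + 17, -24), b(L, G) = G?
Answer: 301589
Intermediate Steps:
o(r, W) = -24
301613 + o(-591, -546) = 301613 - 24 = 301589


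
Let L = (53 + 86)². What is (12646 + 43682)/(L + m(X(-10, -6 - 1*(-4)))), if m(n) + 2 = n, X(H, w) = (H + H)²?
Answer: 18776/6573 ≈ 2.8565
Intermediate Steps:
X(H, w) = 4*H² (X(H, w) = (2*H)² = 4*H²)
m(n) = -2 + n
L = 19321 (L = 139² = 19321)
(12646 + 43682)/(L + m(X(-10, -6 - 1*(-4)))) = (12646 + 43682)/(19321 + (-2 + 4*(-10)²)) = 56328/(19321 + (-2 + 4*100)) = 56328/(19321 + (-2 + 400)) = 56328/(19321 + 398) = 56328/19719 = 56328*(1/19719) = 18776/6573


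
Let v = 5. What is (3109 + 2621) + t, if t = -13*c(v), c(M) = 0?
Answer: 5730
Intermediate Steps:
t = 0 (t = -13*0 = 0)
(3109 + 2621) + t = (3109 + 2621) + 0 = 5730 + 0 = 5730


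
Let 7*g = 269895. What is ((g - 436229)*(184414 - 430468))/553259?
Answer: 684942488232/3872813 ≈ 1.7686e+5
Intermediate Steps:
g = 269895/7 (g = (⅐)*269895 = 269895/7 ≈ 38556.)
((g - 436229)*(184414 - 430468))/553259 = ((269895/7 - 436229)*(184414 - 430468))/553259 = -2783708/7*(-246054)*(1/553259) = (684942488232/7)*(1/553259) = 684942488232/3872813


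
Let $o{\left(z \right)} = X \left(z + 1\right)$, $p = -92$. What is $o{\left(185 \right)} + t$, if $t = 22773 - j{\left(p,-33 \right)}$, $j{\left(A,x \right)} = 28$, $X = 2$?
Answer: $23117$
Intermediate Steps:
$t = 22745$ ($t = 22773 - 28 = 22745$)
$o{\left(z \right)} = 2 + 2 z$ ($o{\left(z \right)} = 2 \left(z + 1\right) = 2 \left(1 + z\right) = 2 + 2 z$)
$o{\left(185 \right)} + t = \left(2 + 2 \cdot 185\right) + 22745 = \left(2 + 370\right) + 22745 = 372 + 22745 = 23117$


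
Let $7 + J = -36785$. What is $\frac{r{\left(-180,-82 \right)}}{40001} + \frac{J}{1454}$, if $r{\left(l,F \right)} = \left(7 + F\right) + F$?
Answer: $- \frac{735972535}{29080727} \approx -25.308$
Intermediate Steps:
$J = -36792$ ($J = -7 - 36785 = -36792$)
$r{\left(l,F \right)} = 7 + 2 F$
$\frac{r{\left(-180,-82 \right)}}{40001} + \frac{J}{1454} = \frac{7 + 2 \left(-82\right)}{40001} - \frac{36792}{1454} = \left(7 - 164\right) \frac{1}{40001} - \frac{18396}{727} = \left(-157\right) \frac{1}{40001} - \frac{18396}{727} = - \frac{157}{40001} - \frac{18396}{727} = - \frac{735972535}{29080727}$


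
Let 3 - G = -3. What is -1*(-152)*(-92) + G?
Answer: -13978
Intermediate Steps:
G = 6 (G = 3 - 1*(-3) = 3 + 3 = 6)
-1*(-152)*(-92) + G = -1*(-152)*(-92) + 6 = 152*(-92) + 6 = -13984 + 6 = -13978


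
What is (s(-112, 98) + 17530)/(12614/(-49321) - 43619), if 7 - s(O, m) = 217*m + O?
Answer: 178394057/2151345313 ≈ 0.082922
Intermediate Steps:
s(O, m) = 7 - O - 217*m (s(O, m) = 7 - (217*m + O) = 7 - (O + 217*m) = 7 + (-O - 217*m) = 7 - O - 217*m)
(s(-112, 98) + 17530)/(12614/(-49321) - 43619) = ((7 - 1*(-112) - 217*98) + 17530)/(12614/(-49321) - 43619) = ((7 + 112 - 21266) + 17530)/(12614*(-1/49321) - 43619) = (-21147 + 17530)/(-12614/49321 - 43619) = -3617/(-2151345313/49321) = -3617*(-49321/2151345313) = 178394057/2151345313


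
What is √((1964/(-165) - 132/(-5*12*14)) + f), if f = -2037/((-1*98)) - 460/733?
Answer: √6029552239095/846615 ≈ 2.9004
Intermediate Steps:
f = 206863/10262 (f = -2037/(-98) - 460*1/733 = -2037*(-1/98) - 460/733 = 291/14 - 460/733 = 206863/10262 ≈ 20.158)
√((1964/(-165) - 132/(-5*12*14)) + f) = √((1964/(-165) - 132/(-5*12*14)) + 206863/10262) = √((1964*(-1/165) - 132/((-60*14))) + 206863/10262) = √((-1964/165 - 132/(-840)) + 206863/10262) = √((-1964/165 - 132*(-1/840)) + 206863/10262) = √((-1964/165 + 11/70) + 206863/10262) = √(-27133/2310 + 206863/10262) = √(7121953/846615) = √6029552239095/846615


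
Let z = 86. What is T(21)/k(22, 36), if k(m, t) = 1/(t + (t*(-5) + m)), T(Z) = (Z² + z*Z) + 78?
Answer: -283650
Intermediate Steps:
T(Z) = 78 + Z² + 86*Z (T(Z) = (Z² + 86*Z) + 78 = 78 + Z² + 86*Z)
k(m, t) = 1/(m - 4*t) (k(m, t) = 1/(t + (-5*t + m)) = 1/(t + (m - 5*t)) = 1/(m - 4*t))
T(21)/k(22, 36) = (78 + 21² + 86*21)/(1/(22 - 4*36)) = (78 + 441 + 1806)/(1/(22 - 144)) = 2325/(1/(-122)) = 2325/(-1/122) = 2325*(-122) = -283650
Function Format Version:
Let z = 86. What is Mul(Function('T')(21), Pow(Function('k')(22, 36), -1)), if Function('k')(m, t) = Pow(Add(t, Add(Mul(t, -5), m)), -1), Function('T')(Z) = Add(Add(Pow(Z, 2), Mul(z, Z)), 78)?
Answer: -283650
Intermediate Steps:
Function('T')(Z) = Add(78, Pow(Z, 2), Mul(86, Z)) (Function('T')(Z) = Add(Add(Pow(Z, 2), Mul(86, Z)), 78) = Add(78, Pow(Z, 2), Mul(86, Z)))
Function('k')(m, t) = Pow(Add(m, Mul(-4, t)), -1) (Function('k')(m, t) = Pow(Add(t, Add(Mul(-5, t), m)), -1) = Pow(Add(t, Add(m, Mul(-5, t))), -1) = Pow(Add(m, Mul(-4, t)), -1))
Mul(Function('T')(21), Pow(Function('k')(22, 36), -1)) = Mul(Add(78, Pow(21, 2), Mul(86, 21)), Pow(Pow(Add(22, Mul(-4, 36)), -1), -1)) = Mul(Add(78, 441, 1806), Pow(Pow(Add(22, -144), -1), -1)) = Mul(2325, Pow(Pow(-122, -1), -1)) = Mul(2325, Pow(Rational(-1, 122), -1)) = Mul(2325, -122) = -283650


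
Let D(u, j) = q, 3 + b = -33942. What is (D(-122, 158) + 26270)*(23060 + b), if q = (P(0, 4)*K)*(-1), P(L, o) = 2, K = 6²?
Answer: -285165230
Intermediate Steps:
b = -33945 (b = -3 - 33942 = -33945)
K = 36
q = -72 (q = (2*36)*(-1) = 72*(-1) = -72)
D(u, j) = -72
(D(-122, 158) + 26270)*(23060 + b) = (-72 + 26270)*(23060 - 33945) = 26198*(-10885) = -285165230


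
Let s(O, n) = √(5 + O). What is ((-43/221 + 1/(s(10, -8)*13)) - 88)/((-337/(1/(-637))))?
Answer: -19491/47441849 + √15/41860455 ≈ -0.00041075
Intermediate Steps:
((-43/221 + 1/(s(10, -8)*13)) - 88)/((-337/(1/(-637)))) = ((-43/221 + 1/(√(5 + 10)*13)) - 88)/((-337/(1/(-637)))) = ((-43*1/221 + (1/13)/√15) - 88)/((-337/(-1/637))) = ((-43/221 + (√15/15)*(1/13)) - 88)/((-337*(-637))) = ((-43/221 + √15/195) - 88)/214669 = (-19491/221 + √15/195)*(1/214669) = -19491/47441849 + √15/41860455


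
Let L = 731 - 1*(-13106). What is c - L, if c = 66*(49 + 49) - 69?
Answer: -7438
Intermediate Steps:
L = 13837 (L = 731 + 13106 = 13837)
c = 6399 (c = 66*98 - 69 = 6468 - 69 = 6399)
c - L = 6399 - 1*13837 = 6399 - 13837 = -7438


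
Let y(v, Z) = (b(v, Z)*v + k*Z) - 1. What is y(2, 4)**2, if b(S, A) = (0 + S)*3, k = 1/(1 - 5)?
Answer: 100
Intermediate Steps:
k = -1/4 (k = 1/(-4) = -1/4 ≈ -0.25000)
b(S, A) = 3*S (b(S, A) = S*3 = 3*S)
y(v, Z) = -1 + 3*v**2 - Z/4 (y(v, Z) = ((3*v)*v - Z/4) - 1 = (3*v**2 - Z/4) - 1 = -1 + 3*v**2 - Z/4)
y(2, 4)**2 = (-1 + 3*2**2 - 1/4*4)**2 = (-1 + 3*4 - 1)**2 = (-1 + 12 - 1)**2 = 10**2 = 100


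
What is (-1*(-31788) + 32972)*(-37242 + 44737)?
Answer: 485376200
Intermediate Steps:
(-1*(-31788) + 32972)*(-37242 + 44737) = (31788 + 32972)*7495 = 64760*7495 = 485376200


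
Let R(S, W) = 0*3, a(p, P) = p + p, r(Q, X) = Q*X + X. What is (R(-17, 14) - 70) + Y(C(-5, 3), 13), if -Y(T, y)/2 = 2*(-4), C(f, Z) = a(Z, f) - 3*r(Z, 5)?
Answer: -54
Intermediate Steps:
r(Q, X) = X + Q*X
a(p, P) = 2*p
C(f, Z) = -15 - 13*Z (C(f, Z) = 2*Z - 15*(1 + Z) = 2*Z - 3*(5 + 5*Z) = 2*Z + (-15 - 15*Z) = -15 - 13*Z)
Y(T, y) = 16 (Y(T, y) = -4*(-4) = -2*(-8) = 16)
R(S, W) = 0
(R(-17, 14) - 70) + Y(C(-5, 3), 13) = (0 - 70) + 16 = -70 + 16 = -54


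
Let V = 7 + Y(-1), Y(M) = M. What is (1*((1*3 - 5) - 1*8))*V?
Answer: -60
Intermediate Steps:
V = 6 (V = 7 - 1 = 6)
(1*((1*3 - 5) - 1*8))*V = (1*((1*3 - 5) - 1*8))*6 = (1*((3 - 5) - 8))*6 = (1*(-2 - 8))*6 = (1*(-10))*6 = -10*6 = -60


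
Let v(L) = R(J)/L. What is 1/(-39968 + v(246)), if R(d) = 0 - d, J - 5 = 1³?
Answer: -41/1638689 ≈ -2.5020e-5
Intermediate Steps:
J = 6 (J = 5 + 1³ = 5 + 1 = 6)
R(d) = -d
v(L) = -6/L (v(L) = (-1*6)/L = -6/L)
1/(-39968 + v(246)) = 1/(-39968 - 6/246) = 1/(-39968 - 6*1/246) = 1/(-39968 - 1/41) = 1/(-1638689/41) = -41/1638689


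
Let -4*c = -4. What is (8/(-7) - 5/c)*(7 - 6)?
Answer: -43/7 ≈ -6.1429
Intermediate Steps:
c = 1 (c = -¼*(-4) = 1)
(8/(-7) - 5/c)*(7 - 6) = (8/(-7) - 5/1)*(7 - 6) = (8*(-⅐) - 5*1)*1 = (-8/7 - 5)*1 = -43/7*1 = -43/7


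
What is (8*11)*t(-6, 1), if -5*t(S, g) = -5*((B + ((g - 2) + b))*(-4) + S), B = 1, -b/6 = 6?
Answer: 12144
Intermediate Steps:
b = -36 (b = -6*6 = -36)
t(S, g) = 148 + S - 4*g (t(S, g) = -(-1)*((1 + ((g - 2) - 36))*(-4) + S) = -(-1)*((1 + ((-2 + g) - 36))*(-4) + S) = -(-1)*((1 + (-38 + g))*(-4) + S) = -(-1)*((-37 + g)*(-4) + S) = -(-1)*((148 - 4*g) + S) = -(-1)*(148 + S - 4*g) = -(-740 - 5*S + 20*g)/5 = 148 + S - 4*g)
(8*11)*t(-6, 1) = (8*11)*(148 - 6 - 4*1) = 88*(148 - 6 - 4) = 88*138 = 12144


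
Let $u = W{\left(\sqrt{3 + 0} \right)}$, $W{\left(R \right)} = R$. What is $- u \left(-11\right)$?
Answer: $11 \sqrt{3} \approx 19.053$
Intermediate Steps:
$u = \sqrt{3}$ ($u = \sqrt{3 + 0} = \sqrt{3} \approx 1.732$)
$- u \left(-11\right) = - \sqrt{3} \left(-11\right) = 11 \sqrt{3}$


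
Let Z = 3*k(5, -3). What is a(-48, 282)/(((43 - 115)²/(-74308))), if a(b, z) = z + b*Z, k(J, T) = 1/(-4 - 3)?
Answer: -6557681/1512 ≈ -4337.1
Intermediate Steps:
k(J, T) = -⅐ (k(J, T) = 1/(-7) = -⅐)
Z = -3/7 (Z = 3*(-⅐) = -3/7 ≈ -0.42857)
a(b, z) = z - 3*b/7 (a(b, z) = z + b*(-3/7) = z - 3*b/7)
a(-48, 282)/(((43 - 115)²/(-74308))) = (282 - 3/7*(-48))/(((43 - 115)²/(-74308))) = (282 + 144/7)/(((-72)²*(-1/74308))) = 2118/(7*((5184*(-1/74308)))) = 2118/(7*(-1296/18577)) = (2118/7)*(-18577/1296) = -6557681/1512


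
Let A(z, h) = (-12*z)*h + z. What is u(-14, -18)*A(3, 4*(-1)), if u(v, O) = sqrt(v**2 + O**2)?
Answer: 294*sqrt(130) ≈ 3352.1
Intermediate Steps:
A(z, h) = z - 12*h*z (A(z, h) = -12*h*z + z = z - 12*h*z)
u(v, O) = sqrt(O**2 + v**2)
u(-14, -18)*A(3, 4*(-1)) = sqrt((-18)**2 + (-14)**2)*(3*(1 - 48*(-1))) = sqrt(324 + 196)*(3*(1 - 12*(-4))) = sqrt(520)*(3*(1 + 48)) = (2*sqrt(130))*(3*49) = (2*sqrt(130))*147 = 294*sqrt(130)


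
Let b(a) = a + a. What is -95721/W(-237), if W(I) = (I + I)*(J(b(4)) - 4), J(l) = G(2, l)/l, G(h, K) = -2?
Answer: -63814/1343 ≈ -47.516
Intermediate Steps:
b(a) = 2*a
J(l) = -2/l
W(I) = -17*I/2 (W(I) = (I + I)*(-2/(2*4) - 4) = (2*I)*(-2/8 - 4) = (2*I)*(-2*1/8 - 4) = (2*I)*(-1/4 - 4) = (2*I)*(-17/4) = -17*I/2)
-95721/W(-237) = -95721/((-17/2*(-237))) = -95721/4029/2 = -95721*2/4029 = -63814/1343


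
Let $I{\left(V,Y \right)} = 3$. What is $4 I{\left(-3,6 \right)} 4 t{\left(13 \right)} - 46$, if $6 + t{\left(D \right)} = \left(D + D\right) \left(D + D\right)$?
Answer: $32114$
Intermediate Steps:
$t{\left(D \right)} = -6 + 4 D^{2}$ ($t{\left(D \right)} = -6 + \left(D + D\right) \left(D + D\right) = -6 + 2 D 2 D = -6 + 4 D^{2}$)
$4 I{\left(-3,6 \right)} 4 t{\left(13 \right)} - 46 = 4 \cdot 3 \cdot 4 \left(-6 + 4 \cdot 13^{2}\right) - 46 = 12 \cdot 4 \left(-6 + 4 \cdot 169\right) - 46 = 48 \left(-6 + 676\right) - 46 = 48 \cdot 670 - 46 = 32160 - 46 = 32114$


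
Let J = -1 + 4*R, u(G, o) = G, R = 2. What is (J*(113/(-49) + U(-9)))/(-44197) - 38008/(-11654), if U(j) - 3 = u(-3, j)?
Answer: 5880096967/1802751433 ≈ 3.2617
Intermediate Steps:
U(j) = 0 (U(j) = 3 - 3 = 0)
J = 7 (J = -1 + 4*2 = -1 + 8 = 7)
(J*(113/(-49) + U(-9)))/(-44197) - 38008/(-11654) = (7*(113/(-49) + 0))/(-44197) - 38008/(-11654) = (7*(113*(-1/49) + 0))*(-1/44197) - 38008*(-1/11654) = (7*(-113/49 + 0))*(-1/44197) + 19004/5827 = (7*(-113/49))*(-1/44197) + 19004/5827 = -113/7*(-1/44197) + 19004/5827 = 113/309379 + 19004/5827 = 5880096967/1802751433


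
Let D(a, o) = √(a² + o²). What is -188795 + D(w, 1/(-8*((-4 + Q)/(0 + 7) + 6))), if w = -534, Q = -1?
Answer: -188795 + √24984228145/296 ≈ -1.8826e+5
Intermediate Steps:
-188795 + D(w, 1/(-8*((-4 + Q)/(0 + 7) + 6))) = -188795 + √((-534)² + (1/(-8*((-4 - 1)/(0 + 7) + 6)))²) = -188795 + √(285156 + (1/(-8*(-5/7 + 6)))²) = -188795 + √(285156 + (1/(-8*37/7))²) = -188795 + √(285156 + (1/(-296/7))²) = -188795 + √(285156 + (-7/296)²) = -188795 + √(285156 + 49/87616) = -188795 + √(24984228145/87616) = -188795 + √24984228145/296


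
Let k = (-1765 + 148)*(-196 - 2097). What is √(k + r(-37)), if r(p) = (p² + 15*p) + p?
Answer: 3*√412062 ≈ 1925.8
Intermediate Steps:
k = 3707781 (k = -1617*(-2293) = 3707781)
r(p) = p² + 16*p
√(k + r(-37)) = √(3707781 - 37*(16 - 37)) = √(3707781 - 37*(-21)) = √(3707781 + 777) = √3708558 = 3*√412062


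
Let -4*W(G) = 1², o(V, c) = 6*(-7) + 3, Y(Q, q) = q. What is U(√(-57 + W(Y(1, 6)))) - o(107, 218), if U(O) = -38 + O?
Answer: 1 + I*√229/2 ≈ 1.0 + 7.5664*I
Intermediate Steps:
o(V, c) = -39 (o(V, c) = -42 + 3 = -39)
W(G) = -¼ (W(G) = -¼*1² = -¼*1 = -¼)
U(√(-57 + W(Y(1, 6)))) - o(107, 218) = (-38 + √(-57 - ¼)) - 1*(-39) = (-38 + √(-229/4)) + 39 = (-38 + I*√229/2) + 39 = 1 + I*√229/2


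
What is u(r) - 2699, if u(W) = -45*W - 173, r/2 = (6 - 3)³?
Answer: -5302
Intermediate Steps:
r = 54 (r = 2*(6 - 3)³ = 2*3³ = 2*27 = 54)
u(W) = -173 - 45*W
u(r) - 2699 = (-173 - 45*54) - 2699 = (-173 - 2430) - 2699 = -2603 - 2699 = -5302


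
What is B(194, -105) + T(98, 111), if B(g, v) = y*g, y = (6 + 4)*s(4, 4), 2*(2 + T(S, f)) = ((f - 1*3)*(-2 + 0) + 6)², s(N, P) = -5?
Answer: 12348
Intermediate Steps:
T(S, f) = -2 + (12 - 2*f)²/2 (T(S, f) = -2 + ((f - 1*3)*(-2 + 0) + 6)²/2 = -2 + ((f - 3)*(-2) + 6)²/2 = -2 + ((-3 + f)*(-2) + 6)²/2 = -2 + ((6 - 2*f) + 6)²/2 = -2 + (12 - 2*f)²/2)
y = -50 (y = (6 + 4)*(-5) = 10*(-5) = -50)
B(g, v) = -50*g
B(194, -105) + T(98, 111) = -50*194 + (-2 + 2*(-6 + 111)²) = -9700 + (-2 + 2*105²) = -9700 + (-2 + 2*11025) = -9700 + (-2 + 22050) = -9700 + 22048 = 12348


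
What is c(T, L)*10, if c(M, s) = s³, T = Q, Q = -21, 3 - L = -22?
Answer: 156250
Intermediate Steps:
L = 25 (L = 3 - 1*(-22) = 3 + 22 = 25)
T = -21
c(T, L)*10 = 25³*10 = 15625*10 = 156250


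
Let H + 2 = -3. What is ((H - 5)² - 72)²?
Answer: 784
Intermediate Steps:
H = -5 (H = -2 - 3 = -5)
((H - 5)² - 72)² = ((-5 - 5)² - 72)² = ((-10)² - 72)² = (100 - 72)² = 28² = 784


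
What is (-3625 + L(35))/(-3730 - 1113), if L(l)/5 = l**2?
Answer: -2500/4843 ≈ -0.51621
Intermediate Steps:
L(l) = 5*l**2
(-3625 + L(35))/(-3730 - 1113) = (-3625 + 5*35**2)/(-3730 - 1113) = (-3625 + 5*1225)/(-4843) = (-3625 + 6125)*(-1/4843) = 2500*(-1/4843) = -2500/4843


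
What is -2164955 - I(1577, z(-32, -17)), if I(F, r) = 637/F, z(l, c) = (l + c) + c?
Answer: -3414134672/1577 ≈ -2.1650e+6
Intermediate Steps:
z(l, c) = l + 2*c (z(l, c) = (c + l) + c = l + 2*c)
-2164955 - I(1577, z(-32, -17)) = -2164955 - 637/1577 = -3414134672/1577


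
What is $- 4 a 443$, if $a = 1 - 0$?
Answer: $-1772$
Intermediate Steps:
$a = 1$ ($a = 1 + 0 = 1$)
$- 4 a 443 = \left(-4\right) 1 \cdot 443 = \left(-4\right) 443 = -1772$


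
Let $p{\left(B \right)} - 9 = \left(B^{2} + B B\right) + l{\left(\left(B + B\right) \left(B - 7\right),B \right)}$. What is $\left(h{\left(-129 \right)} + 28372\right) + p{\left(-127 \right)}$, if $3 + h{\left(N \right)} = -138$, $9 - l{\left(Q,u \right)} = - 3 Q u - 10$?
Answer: $-12907199$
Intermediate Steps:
$l{\left(Q,u \right)} = 19 + 3 Q u$ ($l{\left(Q,u \right)} = 9 - \left(- 3 Q u - 10\right) = 9 - \left(-10 - 3 Q u\right) = 9 + \left(10 + 3 Q u\right) = 19 + 3 Q u$)
$h{\left(N \right)} = -141$ ($h{\left(N \right)} = -3 - 138 = -141$)
$p{\left(B \right)} = 28 + 2 B^{2} + 6 B^{2} \left(-7 + B\right)$ ($p{\left(B \right)} = 9 + \left(\left(B^{2} + B B\right) + \left(19 + 3 \left(B + B\right) \left(B - 7\right) B\right)\right) = 9 + \left(\left(B^{2} + B^{2}\right) + \left(19 + 3 \cdot 2 B \left(-7 + B\right) B\right)\right) = 9 + \left(2 B^{2} + \left(19 + 3 \cdot 2 B \left(-7 + B\right) B\right)\right) = 9 + \left(2 B^{2} + \left(19 + 6 B^{2} \left(-7 + B\right)\right)\right) = 9 + \left(19 + 2 B^{2} + 6 B^{2} \left(-7 + B\right)\right) = 28 + 2 B^{2} + 6 B^{2} \left(-7 + B\right)$)
$\left(h{\left(-129 \right)} + 28372\right) + p{\left(-127 \right)} = \left(-141 + 28372\right) + \left(28 - 40 \left(-127\right)^{2} + 6 \left(-127\right)^{3}\right) = 28231 + \left(28 - 645160 + 6 \left(-2048383\right)\right) = 28231 - 12935430 = -12907199$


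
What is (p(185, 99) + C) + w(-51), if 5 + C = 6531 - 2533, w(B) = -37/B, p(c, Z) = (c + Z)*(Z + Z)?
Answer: 3071512/51 ≈ 60226.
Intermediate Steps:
p(c, Z) = 2*Z*(Z + c) (p(c, Z) = (Z + c)*(2*Z) = 2*Z*(Z + c))
C = 3993 (C = -5 + (6531 - 2533) = -5 + 3998 = 3993)
(p(185, 99) + C) + w(-51) = (2*99*(99 + 185) + 3993) - 37/(-51) = (2*99*284 + 3993) - 37*(-1/51) = (56232 + 3993) + 37/51 = 60225 + 37/51 = 3071512/51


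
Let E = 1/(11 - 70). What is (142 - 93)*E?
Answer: -49/59 ≈ -0.83051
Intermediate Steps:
E = -1/59 (E = 1/(-59) = -1/59 ≈ -0.016949)
(142 - 93)*E = (142 - 93)*(-1/59) = 49*(-1/59) = -49/59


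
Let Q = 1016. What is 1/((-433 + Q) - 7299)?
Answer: -1/6716 ≈ -0.00014890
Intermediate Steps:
1/((-433 + Q) - 7299) = 1/((-433 + 1016) - 7299) = 1/(583 - 7299) = 1/(-6716) = -1/6716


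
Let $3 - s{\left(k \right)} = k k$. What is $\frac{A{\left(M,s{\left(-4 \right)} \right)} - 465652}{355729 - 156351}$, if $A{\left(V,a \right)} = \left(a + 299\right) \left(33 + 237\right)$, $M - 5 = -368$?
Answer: $- \frac{194216}{99689} \approx -1.9482$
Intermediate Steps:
$M = -363$ ($M = 5 - 368 = -363$)
$s{\left(k \right)} = 3 - k^{2}$ ($s{\left(k \right)} = 3 - k k = 3 - k^{2}$)
$A{\left(V,a \right)} = 80730 + 270 a$ ($A{\left(V,a \right)} = \left(299 + a\right) 270 = 80730 + 270 a$)
$\frac{A{\left(M,s{\left(-4 \right)} \right)} - 465652}{355729 - 156351} = \frac{\left(80730 + 270 \left(3 - \left(-4\right)^{2}\right)\right) - 465652}{355729 - 156351} = \frac{\left(80730 + 270 \left(3 - 16\right)\right) - 465652}{199378} = \left(\left(80730 + 270 \left(3 - 16\right)\right) - 465652\right) \frac{1}{199378} = \left(\left(80730 + 270 \left(-13\right)\right) - 465652\right) \frac{1}{199378} = \left(\left(80730 - 3510\right) - 465652\right) \frac{1}{199378} = \left(77220 - 465652\right) \frac{1}{199378} = \left(-388432\right) \frac{1}{199378} = - \frac{194216}{99689}$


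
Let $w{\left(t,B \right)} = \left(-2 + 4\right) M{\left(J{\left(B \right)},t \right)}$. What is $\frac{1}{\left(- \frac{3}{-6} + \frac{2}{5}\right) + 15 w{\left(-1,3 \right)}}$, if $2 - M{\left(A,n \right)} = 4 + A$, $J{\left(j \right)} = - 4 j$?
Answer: $\frac{10}{3009} \approx 0.0033234$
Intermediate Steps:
$M{\left(A,n \right)} = -2 - A$ ($M{\left(A,n \right)} = 2 - \left(4 + A\right) = -2 - A$)
$w{\left(t,B \right)} = -4 + 8 B$ ($w{\left(t,B \right)} = \left(-2 + 4\right) \left(-2 - - 4 B\right) = 2 \left(-2 + 4 B\right) = -4 + 8 B$)
$\frac{1}{\left(- \frac{3}{-6} + \frac{2}{5}\right) + 15 w{\left(-1,3 \right)}} = \frac{1}{\left(- \frac{3}{-6} + \frac{2}{5}\right) + 15 \left(-4 + 8 \cdot 3\right)} = \frac{1}{\left(\left(-3\right) \left(- \frac{1}{6}\right) + 2 \cdot \frac{1}{5}\right) + 15 \left(-4 + 24\right)} = \frac{1}{\left(\frac{1}{2} + \frac{2}{5}\right) + 15 \cdot 20} = \frac{1}{\frac{9}{10} + 300} = \frac{1}{\frac{3009}{10}} = \frac{10}{3009}$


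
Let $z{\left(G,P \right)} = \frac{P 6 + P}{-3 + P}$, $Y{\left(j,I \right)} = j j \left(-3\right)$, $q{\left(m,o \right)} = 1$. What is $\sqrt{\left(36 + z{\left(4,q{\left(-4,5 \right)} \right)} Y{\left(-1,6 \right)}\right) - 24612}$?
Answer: $\frac{3 i \sqrt{10918}}{2} \approx 156.73 i$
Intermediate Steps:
$Y{\left(j,I \right)} = - 3 j^{2}$ ($Y{\left(j,I \right)} = j^{2} \left(-3\right) = - 3 j^{2}$)
$z{\left(G,P \right)} = \frac{7 P}{-3 + P}$ ($z{\left(G,P \right)} = \frac{6 P + P}{-3 + P} = \frac{7 P}{-3 + P}$)
$\sqrt{\left(36 + z{\left(4,q{\left(-4,5 \right)} \right)} Y{\left(-1,6 \right)}\right) - 24612} = \sqrt{\left(36 + 7 \cdot 1 \frac{1}{-3 + 1} \left(- 3 \left(-1\right)^{2}\right)\right) - 24612} = \sqrt{\left(36 + 7 \cdot 1 \frac{1}{-2} \left(\left(-3\right) 1\right)\right) - 24612} = \sqrt{\left(36 + 7 \cdot 1 \left(- \frac{1}{2}\right) \left(-3\right)\right) - 24612} = \sqrt{\left(36 - - \frac{21}{2}\right) - 24612} = \sqrt{\left(36 + \frac{21}{2}\right) - 24612} = \sqrt{\frac{93}{2} - 24612} = \sqrt{- \frac{49131}{2}} = \frac{3 i \sqrt{10918}}{2}$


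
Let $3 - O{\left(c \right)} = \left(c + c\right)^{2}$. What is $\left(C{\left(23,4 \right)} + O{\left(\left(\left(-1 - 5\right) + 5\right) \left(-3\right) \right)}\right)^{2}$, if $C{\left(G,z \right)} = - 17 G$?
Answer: $179776$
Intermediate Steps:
$O{\left(c \right)} = 3 - 4 c^{2}$ ($O{\left(c \right)} = 3 - \left(c + c\right)^{2} = 3 - \left(2 c\right)^{2} = 3 - 4 c^{2}$)
$\left(C{\left(23,4 \right)} + O{\left(\left(\left(-1 - 5\right) + 5\right) \left(-3\right) \right)}\right)^{2} = \left(\left(-17\right) 23 + \left(3 - 4 \left(\left(\left(-1 - 5\right) + 5\right) \left(-3\right)\right)^{2}\right)\right)^{2} = \left(-391 + \left(3 - 4 \left(\left(-6 + 5\right) \left(-3\right)\right)^{2}\right)\right)^{2} = \left(-391 + \left(3 - 4 \left(\left(-1\right) \left(-3\right)\right)^{2}\right)\right)^{2} = \left(-391 + \left(3 - 4 \cdot 3^{2}\right)\right)^{2} = \left(-391 + \left(3 - 36\right)\right)^{2} = \left(-391 - 33\right)^{2} = \left(-424\right)^{2} = 179776$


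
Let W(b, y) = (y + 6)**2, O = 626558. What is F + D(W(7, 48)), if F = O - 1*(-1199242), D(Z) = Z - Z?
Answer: 1825800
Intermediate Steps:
W(b, y) = (6 + y)**2
D(Z) = 0
F = 1825800 (F = 626558 - 1*(-1199242) = 626558 + 1199242 = 1825800)
F + D(W(7, 48)) = 1825800 + 0 = 1825800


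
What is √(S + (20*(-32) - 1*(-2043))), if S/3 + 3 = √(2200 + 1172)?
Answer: √(1394 + 6*√843) ≈ 39.601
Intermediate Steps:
S = -9 + 6*√843 (S = -9 + 3*√(2200 + 1172) = -9 + 3*√3372 = -9 + 3*(2*√843) = -9 + 6*√843 ≈ 165.21)
√(S + (20*(-32) - 1*(-2043))) = √((-9 + 6*√843) + (20*(-32) - 1*(-2043))) = √((-9 + 6*√843) + (-640 + 2043)) = √((-9 + 6*√843) + 1403) = √(1394 + 6*√843)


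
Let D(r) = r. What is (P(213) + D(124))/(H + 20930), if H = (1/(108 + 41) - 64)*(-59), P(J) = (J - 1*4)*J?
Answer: 6651509/3681135 ≈ 1.8069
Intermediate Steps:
P(J) = J*(-4 + J) (P(J) = (J - 4)*J = (-4 + J)*J = J*(-4 + J))
H = 562565/149 (H = (1/149 - 64)*(-59) = -9535/149*(-59) = 562565/149 ≈ 3775.6)
(P(213) + D(124))/(H + 20930) = (213*(-4 + 213) + 124)/(562565/149 + 20930) = (213*209 + 124)/(3681135/149) = (44517 + 124)*(149/3681135) = 44641*(149/3681135) = 6651509/3681135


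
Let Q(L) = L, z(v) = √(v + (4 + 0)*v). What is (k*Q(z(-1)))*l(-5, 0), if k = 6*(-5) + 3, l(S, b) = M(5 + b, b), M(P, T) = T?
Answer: 0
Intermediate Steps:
l(S, b) = b
z(v) = √5*√v (z(v) = √(v + 4*v) = √(5*v) = √5*√v)
k = -27 (k = -30 + 3 = -27)
(k*Q(z(-1)))*l(-5, 0) = -27*√5*√(-1)*0 = -27*√5*I*0 = -27*I*√5*0 = 0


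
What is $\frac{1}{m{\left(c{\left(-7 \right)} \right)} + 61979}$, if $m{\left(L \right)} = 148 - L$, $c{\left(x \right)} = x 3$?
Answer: $\frac{1}{62148} \approx 1.6091 \cdot 10^{-5}$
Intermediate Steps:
$c{\left(x \right)} = 3 x$
$\frac{1}{m{\left(c{\left(-7 \right)} \right)} + 61979} = \frac{1}{\left(148 - 3 \left(-7\right)\right) + 61979} = \frac{1}{\left(148 - -21\right) + 61979} = \frac{1}{\left(148 + 21\right) + 61979} = \frac{1}{169 + 61979} = \frac{1}{62148}$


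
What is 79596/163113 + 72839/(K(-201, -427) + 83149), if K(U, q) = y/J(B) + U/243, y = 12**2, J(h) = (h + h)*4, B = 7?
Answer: 3496396890627/2563400829112 ≈ 1.3640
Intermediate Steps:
J(h) = 8*h (J(h) = (2*h)*4 = 8*h)
y = 144
K(U, q) = 18/7 + U/243 (K(U, q) = 144/((8*7)) + U/243 = 144/56 + U*(1/243) = 144*(1/56) + U/243 = 18/7 + U/243)
79596/163113 + 72839/(K(-201, -427) + 83149) = 79596/163113 + 72839/((18/7 + (1/243)*(-201)) + 83149) = 79596*(1/163113) + 72839/((18/7 - 67/81) + 83149) = 26532/54371 + 72839/(989/567 + 83149) = 26532/54371 + 72839/(47146472/567) = 26532/54371 + 72839*(567/47146472) = 26532/54371 + 41299713/47146472 = 3496396890627/2563400829112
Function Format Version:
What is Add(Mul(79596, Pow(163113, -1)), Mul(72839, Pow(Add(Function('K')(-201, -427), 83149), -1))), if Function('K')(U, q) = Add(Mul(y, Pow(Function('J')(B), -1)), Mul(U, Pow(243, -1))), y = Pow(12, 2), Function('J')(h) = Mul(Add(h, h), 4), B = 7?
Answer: Rational(3496396890627, 2563400829112) ≈ 1.3640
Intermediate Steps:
Function('J')(h) = Mul(8, h) (Function('J')(h) = Mul(Mul(2, h), 4) = Mul(8, h))
y = 144
Function('K')(U, q) = Add(Rational(18, 7), Mul(Rational(1, 243), U)) (Function('K')(U, q) = Add(Mul(144, Pow(Mul(8, 7), -1)), Mul(U, Pow(243, -1))) = Add(Mul(144, Pow(56, -1)), Mul(U, Rational(1, 243))) = Add(Mul(144, Rational(1, 56)), Mul(Rational(1, 243), U)) = Add(Rational(18, 7), Mul(Rational(1, 243), U)))
Add(Mul(79596, Pow(163113, -1)), Mul(72839, Pow(Add(Function('K')(-201, -427), 83149), -1))) = Add(Mul(79596, Pow(163113, -1)), Mul(72839, Pow(Add(Add(Rational(18, 7), Mul(Rational(1, 243), -201)), 83149), -1))) = Add(Mul(79596, Rational(1, 163113)), Mul(72839, Pow(Add(Add(Rational(18, 7), Rational(-67, 81)), 83149), -1))) = Add(Rational(26532, 54371), Mul(72839, Pow(Add(Rational(989, 567), 83149), -1))) = Add(Rational(26532, 54371), Mul(72839, Pow(Rational(47146472, 567), -1))) = Add(Rational(26532, 54371), Mul(72839, Rational(567, 47146472))) = Add(Rational(26532, 54371), Rational(41299713, 47146472)) = Rational(3496396890627, 2563400829112)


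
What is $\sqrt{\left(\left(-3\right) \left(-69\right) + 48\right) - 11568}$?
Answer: $3 i \sqrt{1257} \approx 106.36 i$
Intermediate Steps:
$\sqrt{\left(\left(-3\right) \left(-69\right) + 48\right) - 11568} = \sqrt{\left(207 + 48\right) - 11568} = \sqrt{255 - 11568} = \sqrt{-11313} = 3 i \sqrt{1257}$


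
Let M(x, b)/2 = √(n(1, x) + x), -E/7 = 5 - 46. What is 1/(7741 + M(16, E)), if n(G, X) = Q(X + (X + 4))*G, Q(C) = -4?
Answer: 7741/59923033 - 4*√3/59923033 ≈ 0.00012907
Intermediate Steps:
E = 287 (E = -7*(5 - 46) = -7*(-41) = 287)
n(G, X) = -4*G
M(x, b) = 2*√(-4 + x) (M(x, b) = 2*√(-4*1 + x) = 2*√(-4 + x))
1/(7741 + M(16, E)) = 1/(7741 + 2*√(-4 + 16)) = 1/(7741 + 2*√12) = 1/(7741 + 2*(2*√3)) = 1/(7741 + 4*√3)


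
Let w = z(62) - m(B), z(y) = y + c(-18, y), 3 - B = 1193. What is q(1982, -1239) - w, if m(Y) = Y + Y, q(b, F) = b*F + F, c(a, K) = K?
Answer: -2459441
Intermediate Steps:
B = -1190 (B = 3 - 1*1193 = 3 - 1193 = -1190)
q(b, F) = F + F*b (q(b, F) = F*b + F = F + F*b)
m(Y) = 2*Y
z(y) = 2*y (z(y) = y + y = 2*y)
w = 2504 (w = 2*62 - 2*(-1190) = 124 - 1*(-2380) = 124 + 2380 = 2504)
q(1982, -1239) - w = -1239*(1 + 1982) - 1*2504 = -1239*1983 - 2504 = -2456937 - 2504 = -2459441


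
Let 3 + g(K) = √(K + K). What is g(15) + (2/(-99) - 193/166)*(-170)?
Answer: 1627664/8217 + √30 ≈ 203.56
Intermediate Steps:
g(K) = -3 + √2*√K (g(K) = -3 + √(K + K) = -3 + √(2*K) = -3 + √2*√K)
g(15) + (2/(-99) - 193/166)*(-170) = (-3 + √2*√15) + (2/(-99) - 193/166)*(-170) = (-3 + √30) + (2*(-1/99) - 193*1/166)*(-170) = (-3 + √30) + (-2/99 - 193/166)*(-170) = (-3 + √30) - 19439/16434*(-170) = (-3 + √30) + 1652315/8217 = 1627664/8217 + √30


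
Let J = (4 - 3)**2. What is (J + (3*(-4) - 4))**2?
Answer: 225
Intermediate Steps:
J = 1 (J = 1**2 = 1)
(J + (3*(-4) - 4))**2 = (1 + (3*(-4) - 4))**2 = (1 + (-12 - 4))**2 = (1 - 16)**2 = (-15)**2 = 225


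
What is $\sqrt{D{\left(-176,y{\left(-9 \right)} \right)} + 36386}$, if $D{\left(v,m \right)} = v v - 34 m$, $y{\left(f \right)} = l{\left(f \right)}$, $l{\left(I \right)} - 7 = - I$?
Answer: $\sqrt{66818} \approx 258.49$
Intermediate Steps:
$l{\left(I \right)} = 7 - I$
$y{\left(f \right)} = 7 - f$
$D{\left(v,m \right)} = v^{2} - 34 m$
$\sqrt{D{\left(-176,y{\left(-9 \right)} \right)} + 36386} = \sqrt{\left(\left(-176\right)^{2} - 34 \left(7 - -9\right)\right) + 36386} = \sqrt{\left(30976 - 34 \left(7 + 9\right)\right) + 36386} = \sqrt{\left(30976 - 544\right) + 36386} = \sqrt{30432 + 36386} = \sqrt{66818}$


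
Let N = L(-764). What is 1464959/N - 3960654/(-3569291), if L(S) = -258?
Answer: -5227843125337/920877078 ≈ -5677.0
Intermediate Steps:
N = -258
1464959/N - 3960654/(-3569291) = 1464959/(-258) - 3960654/(-3569291) = 1464959*(-1/258) - 3960654*(-1/3569291) = -1464959/258 + 3960654/3569291 = -5227843125337/920877078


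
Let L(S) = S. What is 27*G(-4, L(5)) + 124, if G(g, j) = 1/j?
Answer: 647/5 ≈ 129.40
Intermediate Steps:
27*G(-4, L(5)) + 124 = 27/5 + 124 = 647/5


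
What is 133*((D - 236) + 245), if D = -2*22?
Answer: -4655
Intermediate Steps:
D = -44
133*((D - 236) + 245) = 133*((-44 - 236) + 245) = 133*(-280 + 245) = 133*(-35) = -4655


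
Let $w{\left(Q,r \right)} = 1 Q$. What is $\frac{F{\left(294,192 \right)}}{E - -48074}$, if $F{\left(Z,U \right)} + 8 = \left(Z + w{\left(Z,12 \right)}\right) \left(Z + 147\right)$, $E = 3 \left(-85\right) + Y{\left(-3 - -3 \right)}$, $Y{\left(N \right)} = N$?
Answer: $\frac{259300}{47819} \approx 5.4225$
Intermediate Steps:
$w{\left(Q,r \right)} = Q$
$E = -255$ ($E = 3 \left(-85\right) - 0 = -255 + \left(-3 + 3\right) = -255 + 0 = -255$)
$F{\left(Z,U \right)} = -8 + 2 Z \left(147 + Z\right)$ ($F{\left(Z,U \right)} = -8 + \left(Z + Z\right) \left(Z + 147\right) = -8 + 2 Z \left(147 + Z\right)$)
$\frac{F{\left(294,192 \right)}}{E - -48074} = \frac{-8 + 2 \cdot 294^{2} + 294 \cdot 294}{-255 - -48074} = \frac{-8 + 2 \cdot 86436 + 86436}{-255 + 48074} = \frac{-8 + 172872 + 86436}{47819} = 259300 \cdot \frac{1}{47819} = \frac{259300}{47819}$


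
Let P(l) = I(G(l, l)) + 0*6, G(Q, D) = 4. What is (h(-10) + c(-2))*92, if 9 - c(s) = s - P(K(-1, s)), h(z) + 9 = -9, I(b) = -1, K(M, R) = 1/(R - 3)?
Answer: -736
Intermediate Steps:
K(M, R) = 1/(-3 + R)
P(l) = -1 (P(l) = -1 + 0*6 = -1 + 0 = -1)
h(z) = -18 (h(z) = -9 - 9 = -18)
c(s) = 8 - s (c(s) = 9 - (s - 1*(-1)) = 9 - (s + 1) = 9 - (1 + s) = 9 + (-1 - s) = 8 - s)
(h(-10) + c(-2))*92 = (-18 + (8 - 1*(-2)))*92 = (-18 + (8 + 2))*92 = (-18 + 10)*92 = -8*92 = -736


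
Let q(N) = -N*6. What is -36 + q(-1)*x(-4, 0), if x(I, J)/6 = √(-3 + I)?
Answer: -36 + 36*I*√7 ≈ -36.0 + 95.247*I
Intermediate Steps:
x(I, J) = 6*√(-3 + I)
q(N) = -6*N
-36 + q(-1)*x(-4, 0) = -36 + (-6*(-1))*(6*√(-3 - 4)) = -36 + 6*(6*√(-7)) = -36 + 6*(6*(I*√7)) = -36 + 6*(6*I*√7) = -36 + 36*I*√7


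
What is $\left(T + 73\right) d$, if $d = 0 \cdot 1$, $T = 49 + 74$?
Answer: $0$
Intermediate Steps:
$T = 123$
$d = 0$
$\left(T + 73\right) d = \left(123 + 73\right) 0 = 196 \cdot 0 = 0$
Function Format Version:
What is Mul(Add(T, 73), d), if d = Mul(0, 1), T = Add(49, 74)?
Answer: 0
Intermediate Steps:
T = 123
d = 0
Mul(Add(T, 73), d) = Mul(Add(123, 73), 0) = Mul(196, 0) = 0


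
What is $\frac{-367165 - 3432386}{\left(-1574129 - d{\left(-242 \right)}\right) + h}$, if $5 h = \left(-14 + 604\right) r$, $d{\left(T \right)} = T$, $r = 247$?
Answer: $\frac{3799551}{1544741} \approx 2.4597$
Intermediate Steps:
$h = 29146$ ($h = \frac{\left(-14 + 604\right) 247}{5} = \frac{590 \cdot 247}{5} = \frac{1}{5} \cdot 145730 = 29146$)
$\frac{-367165 - 3432386}{\left(-1574129 - d{\left(-242 \right)}\right) + h} = \frac{-367165 - 3432386}{\left(-1574129 - -242\right) + 29146} = - \frac{3799551}{\left(-1574129 + 242\right) + 29146} = - \frac{3799551}{-1573887 + 29146} = - \frac{3799551}{-1544741} = \left(-3799551\right) \left(- \frac{1}{1544741}\right) = \frac{3799551}{1544741}$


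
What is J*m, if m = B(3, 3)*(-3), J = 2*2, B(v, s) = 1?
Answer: -12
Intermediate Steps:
J = 4
m = -3 (m = 1*(-3) = -3)
J*m = 4*(-3) = -12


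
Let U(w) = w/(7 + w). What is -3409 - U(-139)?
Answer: -450127/132 ≈ -3410.1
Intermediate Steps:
U(w) = w/(7 + w)
-3409 - U(-139) = -3409 - (-139)/(7 - 139) = -3409 - (-139)/(-132) = -3409 - (-139)*(-1)/132 = -3409 - 1*139/132 = -3409 - 139/132 = -450127/132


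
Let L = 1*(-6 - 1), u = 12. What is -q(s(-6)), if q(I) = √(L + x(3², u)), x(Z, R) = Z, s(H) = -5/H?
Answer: -√2 ≈ -1.4142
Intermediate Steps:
L = -7 (L = 1*(-7) = -7)
q(I) = √2 (q(I) = √(-7 + 3²) = √(-7 + 9) = √2)
-q(s(-6)) = -√2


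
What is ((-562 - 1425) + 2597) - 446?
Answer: 164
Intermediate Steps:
((-562 - 1425) + 2597) - 446 = (-1987 + 2597) - 446 = 610 - 446 = 164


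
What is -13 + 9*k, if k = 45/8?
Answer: 301/8 ≈ 37.625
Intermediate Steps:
k = 45/8 (k = 45*(1/8) = 45/8 ≈ 5.6250)
-13 + 9*k = -13 + 9*(45/8) = -13 + 405/8 = 301/8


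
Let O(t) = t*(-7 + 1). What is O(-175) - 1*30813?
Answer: -29763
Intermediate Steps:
O(t) = -6*t (O(t) = t*(-6) = -6*t)
O(-175) - 1*30813 = -6*(-175) - 1*30813 = 1050 - 30813 = -29763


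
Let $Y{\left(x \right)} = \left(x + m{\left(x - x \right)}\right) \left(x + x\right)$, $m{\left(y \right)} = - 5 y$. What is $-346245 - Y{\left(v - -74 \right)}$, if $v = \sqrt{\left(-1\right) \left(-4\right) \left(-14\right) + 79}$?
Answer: $-357243 - 296 \sqrt{23} \approx -3.5866 \cdot 10^{5}$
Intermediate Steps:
$v = \sqrt{23}$ ($v = \sqrt{4 \left(-14\right) + 79} = \sqrt{-56 + 79} = \sqrt{23} \approx 4.7958$)
$Y{\left(x \right)} = 2 x^{2}$ ($Y{\left(x \right)} = \left(x - 5 \left(x - x\right)\right) \left(x + x\right) = \left(x - 0\right) 2 x = \left(x + 0\right) 2 x = x 2 x = 2 x^{2}$)
$-346245 - Y{\left(v - -74 \right)} = -346245 - 2 \left(\sqrt{23} - -74\right)^{2} = -346245 - 2 \left(\sqrt{23} + 74\right)^{2} = -346245 - 2 \left(74 + \sqrt{23}\right)^{2}$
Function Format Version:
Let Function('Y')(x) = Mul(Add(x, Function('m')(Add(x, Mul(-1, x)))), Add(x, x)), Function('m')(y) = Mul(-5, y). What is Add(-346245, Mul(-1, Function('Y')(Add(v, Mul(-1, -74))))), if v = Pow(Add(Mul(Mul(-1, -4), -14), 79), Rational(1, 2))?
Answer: Add(-357243, Mul(-296, Pow(23, Rational(1, 2)))) ≈ -3.5866e+5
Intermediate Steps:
v = Pow(23, Rational(1, 2)) (v = Pow(Add(Mul(4, -14), 79), Rational(1, 2)) = Pow(Add(-56, 79), Rational(1, 2)) = Pow(23, Rational(1, 2)) ≈ 4.7958)
Function('Y')(x) = Mul(2, Pow(x, 2)) (Function('Y')(x) = Mul(Add(x, Mul(-5, Add(x, Mul(-1, x)))), Add(x, x)) = Mul(Add(x, Mul(-5, 0)), Mul(2, x)) = Mul(Add(x, 0), Mul(2, x)) = Mul(x, Mul(2, x)) = Mul(2, Pow(x, 2)))
Add(-346245, Mul(-1, Function('Y')(Add(v, Mul(-1, -74))))) = Add(-346245, Mul(-1, Mul(2, Pow(Add(Pow(23, Rational(1, 2)), Mul(-1, -74)), 2)))) = Add(-346245, Mul(-1, Mul(2, Pow(Add(Pow(23, Rational(1, 2)), 74), 2)))) = Add(-346245, Mul(-1, Mul(2, Pow(Add(74, Pow(23, Rational(1, 2))), 2)))) = Add(-346245, Mul(-2, Pow(Add(74, Pow(23, Rational(1, 2))), 2)))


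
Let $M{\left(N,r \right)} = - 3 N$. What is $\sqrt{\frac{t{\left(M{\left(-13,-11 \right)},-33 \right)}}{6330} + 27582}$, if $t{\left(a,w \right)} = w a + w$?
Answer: $\frac{\sqrt{1227968938}}{211} \approx 166.08$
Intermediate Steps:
$t{\left(a,w \right)} = w + a w$ ($t{\left(a,w \right)} = a w + w = w + a w$)
$\sqrt{\frac{t{\left(M{\left(-13,-11 \right)},-33 \right)}}{6330} + 27582} = \sqrt{\frac{\left(-33\right) \left(1 - -39\right)}{6330} + 27582} = \sqrt{- 33 \left(1 + 39\right) \frac{1}{6330} + 27582} = \sqrt{\left(-33\right) 40 \cdot \frac{1}{6330} + 27582} = \sqrt{\left(-1320\right) \frac{1}{6330} + 27582} = \sqrt{- \frac{44}{211} + 27582} = \sqrt{\frac{5819758}{211}} = \frac{\sqrt{1227968938}}{211}$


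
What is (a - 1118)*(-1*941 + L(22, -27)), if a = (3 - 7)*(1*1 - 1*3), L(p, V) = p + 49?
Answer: 965700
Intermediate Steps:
L(p, V) = 49 + p
a = 8 (a = -4*(1 - 3) = -4*(-2) = 8)
(a - 1118)*(-1*941 + L(22, -27)) = (8 - 1118)*(-1*941 + (49 + 22)) = -1110*(-941 + 71) = -1110*(-870) = 965700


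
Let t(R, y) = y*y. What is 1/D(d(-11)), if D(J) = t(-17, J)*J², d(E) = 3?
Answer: 1/81 ≈ 0.012346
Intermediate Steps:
t(R, y) = y²
D(J) = J⁴ (D(J) = J²*J² = J⁴)
1/D(d(-11)) = 1/(3⁴) = 1/81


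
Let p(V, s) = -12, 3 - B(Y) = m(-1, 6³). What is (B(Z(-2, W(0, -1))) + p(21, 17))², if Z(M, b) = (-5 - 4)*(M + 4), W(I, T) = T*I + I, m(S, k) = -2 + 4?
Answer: 121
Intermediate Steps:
m(S, k) = 2
W(I, T) = I + I*T (W(I, T) = I*T + I = I + I*T)
Z(M, b) = -36 - 9*M (Z(M, b) = -9*(4 + M) = -36 - 9*M)
B(Y) = 1 (B(Y) = 3 - 1*2 = 3 - 2 = 1)
(B(Z(-2, W(0, -1))) + p(21, 17))² = (1 - 12)² = (-11)² = 121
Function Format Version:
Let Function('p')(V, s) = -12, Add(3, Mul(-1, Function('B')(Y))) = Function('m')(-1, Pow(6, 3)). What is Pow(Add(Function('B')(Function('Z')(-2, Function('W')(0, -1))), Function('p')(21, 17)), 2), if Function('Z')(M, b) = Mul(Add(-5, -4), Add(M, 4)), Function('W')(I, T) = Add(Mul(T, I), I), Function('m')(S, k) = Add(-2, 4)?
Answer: 121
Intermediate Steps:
Function('m')(S, k) = 2
Function('W')(I, T) = Add(I, Mul(I, T)) (Function('W')(I, T) = Add(Mul(I, T), I) = Add(I, Mul(I, T)))
Function('Z')(M, b) = Add(-36, Mul(-9, M)) (Function('Z')(M, b) = Mul(-9, Add(4, M)) = Add(-36, Mul(-9, M)))
Function('B')(Y) = 1 (Function('B')(Y) = Add(3, Mul(-1, 2)) = Add(3, -2) = 1)
Pow(Add(Function('B')(Function('Z')(-2, Function('W')(0, -1))), Function('p')(21, 17)), 2) = Pow(Add(1, -12), 2) = Pow(-11, 2) = 121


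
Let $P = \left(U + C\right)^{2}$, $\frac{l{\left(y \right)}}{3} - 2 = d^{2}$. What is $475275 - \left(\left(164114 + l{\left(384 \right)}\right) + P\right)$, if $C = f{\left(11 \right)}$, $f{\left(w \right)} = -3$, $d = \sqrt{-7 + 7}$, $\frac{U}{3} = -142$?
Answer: $127114$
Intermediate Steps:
$U = -426$ ($U = 3 \left(-142\right) = -426$)
$d = 0$ ($d = \sqrt{0} = 0$)
$C = -3$
$l{\left(y \right)} = 6$ ($l{\left(y \right)} = 6 + 3 \cdot 0^{2} = 6 + 3 \cdot 0 = 6 + 0 = 6$)
$P = 184041$ ($P = \left(-426 - 3\right)^{2} = \left(-429\right)^{2} = 184041$)
$475275 - \left(\left(164114 + l{\left(384 \right)}\right) + P\right) = 475275 - \left(\left(164114 + 6\right) + 184041\right) = 475275 - \left(164120 + 184041\right) = 475275 - 348161 = 127114$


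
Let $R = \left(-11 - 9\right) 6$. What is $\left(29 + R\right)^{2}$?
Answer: $8281$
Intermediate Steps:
$R = -120$ ($R = \left(-20\right) 6 = -120$)
$\left(29 + R\right)^{2} = \left(29 - 120\right)^{2} = \left(-91\right)^{2} = 8281$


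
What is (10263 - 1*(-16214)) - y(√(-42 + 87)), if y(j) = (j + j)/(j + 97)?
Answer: 123965359/4682 - 291*√5/4682 ≈ 26477.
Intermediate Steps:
y(j) = 2*j/(97 + j) (y(j) = (2*j)/(97 + j) = 2*j/(97 + j))
(10263 - 1*(-16214)) - y(√(-42 + 87)) = (10263 - 1*(-16214)) - 2*√(-42 + 87)/(97 + √(-42 + 87)) = (10263 + 16214) - 2*√45/(97 + √45) = 26477 - 2*3*√5/(97 + 3*√5) = 26477 - 6*√5/(97 + 3*√5)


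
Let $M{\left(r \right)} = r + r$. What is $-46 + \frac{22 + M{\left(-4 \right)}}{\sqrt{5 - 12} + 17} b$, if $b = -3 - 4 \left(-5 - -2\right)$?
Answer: $\frac{2 \left(- 23 \sqrt{7} + 328 i\right)}{\sqrt{7} - 17 i} \approx -38.763 - 1.1262 i$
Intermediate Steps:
$M{\left(r \right)} = 2 r$
$b = 9$ ($b = -3 - 4 \left(-5 + 2\right) = -3 - -12 = -3 + 12 = 9$)
$-46 + \frac{22 + M{\left(-4 \right)}}{\sqrt{5 - 12} + 17} b = -46 + \frac{22 + 2 \left(-4\right)}{\sqrt{5 - 12} + 17} \cdot 9 = -46 + \frac{22 - 8}{\sqrt{-7} + 17} \cdot 9 = -46 + \frac{14}{i \sqrt{7} + 17} \cdot 9 = -46 + \frac{14}{17 + i \sqrt{7}} \cdot 9 = -46 + \frac{126}{17 + i \sqrt{7}}$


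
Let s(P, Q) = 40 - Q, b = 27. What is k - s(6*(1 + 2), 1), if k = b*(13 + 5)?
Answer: 447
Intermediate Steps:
k = 486 (k = 27*(13 + 5) = 27*18 = 486)
k - s(6*(1 + 2), 1) = 486 - (40 - 1*1) = 486 - (40 - 1) = 486 - 1*39 = 486 - 39 = 447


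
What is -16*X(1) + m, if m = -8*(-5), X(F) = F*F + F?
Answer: 8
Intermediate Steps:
X(F) = F + F² (X(F) = F² + F = F + F²)
m = 40
-16*X(1) + m = -16*(1 + 1) + 40 = -16*2 + 40 = -32 + 40 = 8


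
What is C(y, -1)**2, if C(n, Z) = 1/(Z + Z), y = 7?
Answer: 1/4 ≈ 0.25000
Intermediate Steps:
C(n, Z) = 1/(2*Z)
C(y, -1)**2 = ((1/2)/(-1))**2 = ((1/2)*(-1))**2 = (-1/2)**2 = 1/4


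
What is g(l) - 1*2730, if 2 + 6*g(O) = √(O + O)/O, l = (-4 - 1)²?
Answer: -8191/3 + √2/30 ≈ -2730.3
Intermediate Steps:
l = 25 (l = (-5)² = 25)
g(O) = -⅓ + √2/(6*√O) (g(O) = -⅓ + (√(O + O)/O)/6 = -⅓ + (√(2*O)/O)/6 = -⅓ + ((√2*√O)/O)/6 = -⅓ + (√2/√O)/6 = -⅓ + √2/(6*√O))
g(l) - 1*2730 = (-⅓ + √2/(6*√25)) - 1*2730 = (-⅓ + (⅙)*√2*(⅕)) - 2730 = (-⅓ + √2/30) - 2730 = -8191/3 + √2/30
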